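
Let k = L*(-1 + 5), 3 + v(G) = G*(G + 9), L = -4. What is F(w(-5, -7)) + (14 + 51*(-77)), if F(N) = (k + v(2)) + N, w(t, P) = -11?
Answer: -3921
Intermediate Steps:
v(G) = -3 + G*(9 + G) (v(G) = -3 + G*(G + 9) = -3 + G*(9 + G))
k = -16 (k = -4*(-1 + 5) = -4*4 = -16)
F(N) = 3 + N (F(N) = (-16 + (-3 + 2² + 9*2)) + N = (-16 + (-3 + 4 + 18)) + N = (-16 + 19) + N = 3 + N)
F(w(-5, -7)) + (14 + 51*(-77)) = (3 - 11) + (14 + 51*(-77)) = -8 + (14 - 3927) = -8 - 3913 = -3921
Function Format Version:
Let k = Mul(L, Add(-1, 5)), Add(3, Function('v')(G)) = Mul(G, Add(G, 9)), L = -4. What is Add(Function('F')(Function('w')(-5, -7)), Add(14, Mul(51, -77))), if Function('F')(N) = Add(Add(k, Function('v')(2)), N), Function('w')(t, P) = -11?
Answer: -3921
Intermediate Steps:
Function('v')(G) = Add(-3, Mul(G, Add(9, G))) (Function('v')(G) = Add(-3, Mul(G, Add(G, 9))) = Add(-3, Mul(G, Add(9, G))))
k = -16 (k = Mul(-4, Add(-1, 5)) = Mul(-4, 4) = -16)
Function('F')(N) = Add(3, N) (Function('F')(N) = Add(Add(-16, Add(-3, Pow(2, 2), Mul(9, 2))), N) = Add(Add(-16, Add(-3, 4, 18)), N) = Add(Add(-16, 19), N) = Add(3, N))
Add(Function('F')(Function('w')(-5, -7)), Add(14, Mul(51, -77))) = Add(Add(3, -11), Add(14, Mul(51, -77))) = Add(-8, Add(14, -3927)) = Add(-8, -3913) = -3921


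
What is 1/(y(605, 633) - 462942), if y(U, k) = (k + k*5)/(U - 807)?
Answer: -101/46759041 ≈ -2.1600e-6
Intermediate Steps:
y(U, k) = 6*k/(-807 + U) (y(U, k) = (k + 5*k)/(-807 + U) = (6*k)/(-807 + U) = 6*k/(-807 + U))
1/(y(605, 633) - 462942) = 1/(6*633/(-807 + 605) - 462942) = 1/(6*633/(-202) - 462942) = 1/(6*633*(-1/202) - 462942) = 1/(-1899/101 - 462942) = 1/(-46759041/101) = -101/46759041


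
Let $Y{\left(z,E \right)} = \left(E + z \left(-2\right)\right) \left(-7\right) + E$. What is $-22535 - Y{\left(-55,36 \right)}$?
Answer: $-21549$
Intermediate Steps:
$Y{\left(z,E \right)} = - 6 E + 14 z$ ($Y{\left(z,E \right)} = \left(E - 2 z\right) \left(-7\right) + E = \left(- 7 E + 14 z\right) + E = - 6 E + 14 z$)
$-22535 - Y{\left(-55,36 \right)} = -22535 - \left(\left(-6\right) 36 + 14 \left(-55\right)\right) = -22535 - \left(-216 - 770\right) = -22535 - -986 = -22535 + 986 = -21549$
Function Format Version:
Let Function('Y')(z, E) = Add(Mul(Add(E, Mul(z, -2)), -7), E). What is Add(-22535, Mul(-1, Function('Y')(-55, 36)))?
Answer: -21549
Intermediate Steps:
Function('Y')(z, E) = Add(Mul(-6, E), Mul(14, z)) (Function('Y')(z, E) = Add(Mul(Add(E, Mul(-2, z)), -7), E) = Add(Add(Mul(-7, E), Mul(14, z)), E) = Add(Mul(-6, E), Mul(14, z)))
Add(-22535, Mul(-1, Function('Y')(-55, 36))) = Add(-22535, Mul(-1, Add(Mul(-6, 36), Mul(14, -55)))) = Add(-22535, Mul(-1, Add(-216, -770))) = Add(-22535, Mul(-1, -986)) = Add(-22535, 986) = -21549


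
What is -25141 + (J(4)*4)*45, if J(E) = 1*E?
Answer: -24421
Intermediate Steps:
J(E) = E
-25141 + (J(4)*4)*45 = -25141 + (4*4)*45 = -25141 + 16*45 = -25141 + 720 = -24421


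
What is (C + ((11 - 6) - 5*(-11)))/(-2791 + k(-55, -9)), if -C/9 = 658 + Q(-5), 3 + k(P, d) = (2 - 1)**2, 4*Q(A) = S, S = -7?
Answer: 7795/3724 ≈ 2.0932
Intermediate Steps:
Q(A) = -7/4 (Q(A) = (1/4)*(-7) = -7/4)
k(P, d) = -2 (k(P, d) = -3 + (2 - 1)**2 = -3 + 1**2 = -3 + 1 = -2)
C = -23625/4 (C = -9*(658 - 7/4) = -9*2625/4 = -23625/4 ≈ -5906.3)
(C + ((11 - 6) - 5*(-11)))/(-2791 + k(-55, -9)) = (-23625/4 + ((11 - 6) - 5*(-11)))/(-2791 - 2) = (-23625/4 + (5 + 55))/(-2793) = (-23625/4 + 60)*(-1/2793) = -23385/4*(-1/2793) = 7795/3724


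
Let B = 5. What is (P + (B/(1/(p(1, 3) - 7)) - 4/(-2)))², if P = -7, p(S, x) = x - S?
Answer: 900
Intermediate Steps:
(P + (B/(1/(p(1, 3) - 7)) - 4/(-2)))² = (-7 + (5/(1/((3 - 1*1) - 7)) - 4/(-2)))² = (-7 + (5/(1/((3 - 1) - 7)) - 4*(-½)))² = (-7 + (5/(1/(2 - 7)) + 2))² = (-7 + (5/(1/(-5)) + 2))² = (-7 + (5/(-⅕) + 2))² = (-7 + (5*(-5) + 2))² = (-7 + (-25 + 2))² = (-7 - 23)² = (-30)² = 900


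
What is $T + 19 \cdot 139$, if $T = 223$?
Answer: $2864$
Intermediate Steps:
$T + 19 \cdot 139 = 223 + 19 \cdot 139 = 223 + 2641 = 2864$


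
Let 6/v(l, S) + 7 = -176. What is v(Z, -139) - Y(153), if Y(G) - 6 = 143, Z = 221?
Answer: -9091/61 ≈ -149.03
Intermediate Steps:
Y(G) = 149 (Y(G) = 6 + 143 = 149)
v(l, S) = -2/61 (v(l, S) = 6/(-7 - 176) = 6/(-183) = 6*(-1/183) = -2/61)
v(Z, -139) - Y(153) = -2/61 - 1*149 = -2/61 - 149 = -9091/61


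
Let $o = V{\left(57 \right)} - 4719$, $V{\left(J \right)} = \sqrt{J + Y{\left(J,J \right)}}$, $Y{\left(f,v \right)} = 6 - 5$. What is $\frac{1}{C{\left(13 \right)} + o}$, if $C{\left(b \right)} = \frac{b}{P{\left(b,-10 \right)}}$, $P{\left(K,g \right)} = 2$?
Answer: $- \frac{650}{3063117} - \frac{4 \sqrt{58}}{88830393} \approx -0.00021255$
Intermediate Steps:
$Y{\left(f,v \right)} = 1$ ($Y{\left(f,v \right)} = 6 - 5 = 1$)
$V{\left(J \right)} = \sqrt{1 + J}$ ($V{\left(J \right)} = \sqrt{J + 1} = \sqrt{1 + J}$)
$C{\left(b \right)} = \frac{b}{2}$
$o = -4719 + \sqrt{58}$ ($o = \sqrt{1 + 57} - 4719 = \sqrt{58} - 4719 = -4719 + \sqrt{58} \approx -4711.4$)
$\frac{1}{C{\left(13 \right)} + o} = \frac{1}{\frac{1}{2} \cdot 13 - \left(4719 - \sqrt{58}\right)} = \frac{1}{\frac{13}{2} - \left(4719 - \sqrt{58}\right)} = \frac{1}{- \frac{9425}{2} + \sqrt{58}}$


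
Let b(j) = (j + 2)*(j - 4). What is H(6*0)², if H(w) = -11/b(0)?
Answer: 121/64 ≈ 1.8906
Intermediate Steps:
b(j) = (-4 + j)*(2 + j) (b(j) = (2 + j)*(-4 + j) = (-4 + j)*(2 + j))
H(w) = 11/8 (H(w) = -11/(-8 + 0² - 2*0) = -11/(-8 + 0 + 0) = -11/(-8) = -11*(-⅛) = 11/8)
H(6*0)² = (11/8)² = 121/64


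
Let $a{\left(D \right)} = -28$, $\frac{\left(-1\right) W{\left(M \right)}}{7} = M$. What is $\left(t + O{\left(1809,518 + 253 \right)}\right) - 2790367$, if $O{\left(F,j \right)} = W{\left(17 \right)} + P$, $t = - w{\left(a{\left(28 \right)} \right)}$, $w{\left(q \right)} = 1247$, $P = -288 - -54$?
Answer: $-2791967$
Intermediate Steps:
$W{\left(M \right)} = - 7 M$
$P = -234$ ($P = -288 + 54 = -234$)
$t = -1247$ ($t = \left(-1\right) 1247 = -1247$)
$O{\left(F,j \right)} = -353$ ($O{\left(F,j \right)} = \left(-7\right) 17 - 234 = -119 - 234 = -353$)
$\left(t + O{\left(1809,518 + 253 \right)}\right) - 2790367 = \left(-1247 - 353\right) - 2790367 = -1600 - 2790367 = -2791967$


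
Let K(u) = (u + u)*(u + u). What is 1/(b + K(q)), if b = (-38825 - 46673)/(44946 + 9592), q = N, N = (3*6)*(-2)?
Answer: 27269/141319747 ≈ 0.00019296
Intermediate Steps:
N = -36 (N = 18*(-2) = -36)
q = -36
K(u) = 4*u² (K(u) = (2*u)*(2*u) = 4*u²)
b = -42749/27269 (b = -85498/54538 = -85498*1/54538 = -42749/27269 ≈ -1.5677)
1/(b + K(q)) = 1/(-42749/27269 + 4*(-36)²) = 1/(-42749/27269 + 4*1296) = 1/(-42749/27269 + 5184) = 1/(141319747/27269) = 27269/141319747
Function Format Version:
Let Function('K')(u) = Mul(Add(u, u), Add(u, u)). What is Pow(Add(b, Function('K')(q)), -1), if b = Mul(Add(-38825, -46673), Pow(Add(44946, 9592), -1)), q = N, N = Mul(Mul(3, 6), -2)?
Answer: Rational(27269, 141319747) ≈ 0.00019296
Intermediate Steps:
N = -36 (N = Mul(18, -2) = -36)
q = -36
Function('K')(u) = Mul(4, Pow(u, 2)) (Function('K')(u) = Mul(Mul(2, u), Mul(2, u)) = Mul(4, Pow(u, 2)))
b = Rational(-42749, 27269) (b = Mul(-85498, Pow(54538, -1)) = Mul(-85498, Rational(1, 54538)) = Rational(-42749, 27269) ≈ -1.5677)
Pow(Add(b, Function('K')(q)), -1) = Pow(Add(Rational(-42749, 27269), Mul(4, Pow(-36, 2))), -1) = Pow(Add(Rational(-42749, 27269), Mul(4, 1296)), -1) = Pow(Add(Rational(-42749, 27269), 5184), -1) = Pow(Rational(141319747, 27269), -1) = Rational(27269, 141319747)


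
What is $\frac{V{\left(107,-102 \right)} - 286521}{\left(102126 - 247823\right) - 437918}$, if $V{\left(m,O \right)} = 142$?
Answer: $\frac{286379}{583615} \approx 0.4907$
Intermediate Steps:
$\frac{V{\left(107,-102 \right)} - 286521}{\left(102126 - 247823\right) - 437918} = \frac{142 - 286521}{\left(102126 - 247823\right) - 437918} = - \frac{286379}{-145697 - 437918} = - \frac{286379}{-583615} = \left(-286379\right) \left(- \frac{1}{583615}\right) = \frac{286379}{583615}$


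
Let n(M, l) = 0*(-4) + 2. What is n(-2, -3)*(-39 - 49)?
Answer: -176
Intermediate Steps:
n(M, l) = 2 (n(M, l) = 0 + 2 = 2)
n(-2, -3)*(-39 - 49) = 2*(-39 - 49) = 2*(-88) = -176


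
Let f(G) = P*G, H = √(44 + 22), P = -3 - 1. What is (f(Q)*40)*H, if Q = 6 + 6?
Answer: -1920*√66 ≈ -15598.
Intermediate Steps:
P = -4
H = √66 ≈ 8.1240
Q = 12
f(G) = -4*G
(f(Q)*40)*H = (-4*12*40)*√66 = (-48*40)*√66 = -1920*√66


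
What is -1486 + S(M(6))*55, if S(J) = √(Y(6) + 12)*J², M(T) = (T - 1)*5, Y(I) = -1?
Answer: -1486 + 34375*√11 ≈ 1.1252e+5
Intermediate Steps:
M(T) = -5 + 5*T (M(T) = (-1 + T)*5 = -5 + 5*T)
S(J) = √11*J² (S(J) = √(-1 + 12)*J² = √11*J²)
-1486 + S(M(6))*55 = -1486 + (√11*(-5 + 5*6)²)*55 = -1486 + (√11*(-5 + 30)²)*55 = -1486 + (√11*25²)*55 = -1486 + (√11*625)*55 = -1486 + (625*√11)*55 = -1486 + 34375*√11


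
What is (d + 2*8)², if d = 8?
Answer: 576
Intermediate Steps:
(d + 2*8)² = (8 + 2*8)² = (8 + 16)² = 24² = 576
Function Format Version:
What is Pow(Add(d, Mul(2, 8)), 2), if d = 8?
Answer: 576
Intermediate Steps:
Pow(Add(d, Mul(2, 8)), 2) = Pow(Add(8, Mul(2, 8)), 2) = Pow(Add(8, 16), 2) = Pow(24, 2) = 576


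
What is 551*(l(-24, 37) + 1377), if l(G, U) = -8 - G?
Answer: 767543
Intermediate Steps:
551*(l(-24, 37) + 1377) = 551*((-8 - 1*(-24)) + 1377) = 551*((-8 + 24) + 1377) = 551*(16 + 1377) = 551*1393 = 767543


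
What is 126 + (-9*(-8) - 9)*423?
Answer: 26775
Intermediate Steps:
126 + (-9*(-8) - 9)*423 = 126 + (72 - 9)*423 = 126 + 63*423 = 126 + 26649 = 26775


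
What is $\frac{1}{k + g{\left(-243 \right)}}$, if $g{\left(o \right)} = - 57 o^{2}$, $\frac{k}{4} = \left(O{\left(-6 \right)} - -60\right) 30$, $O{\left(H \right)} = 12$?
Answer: $- \frac{1}{3357153} \approx -2.9787 \cdot 10^{-7}$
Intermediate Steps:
$k = 8640$ ($k = 4 \left(12 - -60\right) 30 = 4 \left(12 + 60\right) 30 = 4 \cdot 72 \cdot 30 = 4 \cdot 2160 = 8640$)
$\frac{1}{k + g{\left(-243 \right)}} = \frac{1}{8640 - 57 \left(-243\right)^{2}} = \frac{1}{8640 - 3365793} = \frac{1}{-3357153} = - \frac{1}{3357153}$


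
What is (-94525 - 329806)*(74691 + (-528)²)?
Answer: -149990400225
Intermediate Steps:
(-94525 - 329806)*(74691 + (-528)²) = -424331*(74691 + 278784) = -424331*353475 = -149990400225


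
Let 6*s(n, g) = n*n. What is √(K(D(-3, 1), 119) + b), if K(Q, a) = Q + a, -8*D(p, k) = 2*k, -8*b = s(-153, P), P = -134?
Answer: I*√5903/4 ≈ 19.208*I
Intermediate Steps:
s(n, g) = n²/6 (s(n, g) = (n*n)/6 = n²/6)
b = -7803/16 (b = -(-153)²/48 = -23409/48 = -⅛*7803/2 = -7803/16 ≈ -487.69)
D(p, k) = -k/4
√(K(D(-3, 1), 119) + b) = √((-¼*1 + 119) - 7803/16) = √((-¼ + 119) - 7803/16) = √(475/4 - 7803/16) = √(-5903/16) = I*√5903/4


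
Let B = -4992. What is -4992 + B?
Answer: -9984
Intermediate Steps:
-4992 + B = -4992 - 4992 = -9984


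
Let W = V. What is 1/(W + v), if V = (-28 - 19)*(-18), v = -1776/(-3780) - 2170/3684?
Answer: 193410/163601807 ≈ 0.0011822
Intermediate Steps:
v = -23053/193410 (v = -1776*(-1/3780) - 2170*1/3684 = 148/315 - 1085/1842 = -23053/193410 ≈ -0.11919)
V = 846 (V = -47*(-18) = 846)
W = 846
1/(W + v) = 1/(846 - 23053/193410) = 1/(163601807/193410) = 193410/163601807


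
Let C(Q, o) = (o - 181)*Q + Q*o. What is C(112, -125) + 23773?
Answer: -24499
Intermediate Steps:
C(Q, o) = Q*o + Q*(-181 + o) (C(Q, o) = (-181 + o)*Q + Q*o = Q*(-181 + o) + Q*o = Q*o + Q*(-181 + o))
C(112, -125) + 23773 = 112*(-181 + 2*(-125)) + 23773 = 112*(-181 - 250) + 23773 = 112*(-431) + 23773 = -48272 + 23773 = -24499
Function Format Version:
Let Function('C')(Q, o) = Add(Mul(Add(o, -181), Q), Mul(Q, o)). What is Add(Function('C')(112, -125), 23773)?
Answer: -24499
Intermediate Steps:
Function('C')(Q, o) = Add(Mul(Q, o), Mul(Q, Add(-181, o))) (Function('C')(Q, o) = Add(Mul(Add(-181, o), Q), Mul(Q, o)) = Add(Mul(Q, Add(-181, o)), Mul(Q, o)) = Add(Mul(Q, o), Mul(Q, Add(-181, o))))
Add(Function('C')(112, -125), 23773) = Add(Mul(112, Add(-181, Mul(2, -125))), 23773) = Add(Mul(112, Add(-181, -250)), 23773) = Add(Mul(112, -431), 23773) = Add(-48272, 23773) = -24499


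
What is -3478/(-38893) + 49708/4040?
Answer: 486836091/39281930 ≈ 12.393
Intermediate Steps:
-3478/(-38893) + 49708/4040 = -3478*(-1/38893) + 49708*(1/4040) = 3478/38893 + 12427/1010 = 486836091/39281930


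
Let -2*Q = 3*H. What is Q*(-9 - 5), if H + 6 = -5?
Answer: -231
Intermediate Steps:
H = -11 (H = -6 - 5 = -11)
Q = 33/2 (Q = -3*(-11)/2 = -½*(-33) = 33/2 ≈ 16.500)
Q*(-9 - 5) = 33*(-9 - 5)/2 = (33/2)*(-14) = -231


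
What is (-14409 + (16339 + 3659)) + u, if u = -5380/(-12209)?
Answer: 68241481/12209 ≈ 5589.4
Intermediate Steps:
u = 5380/12209 (u = -5380*(-1/12209) = 5380/12209 ≈ 0.44066)
(-14409 + (16339 + 3659)) + u = (-14409 + (16339 + 3659)) + 5380/12209 = (-14409 + 19998) + 5380/12209 = 5589 + 5380/12209 = 68241481/12209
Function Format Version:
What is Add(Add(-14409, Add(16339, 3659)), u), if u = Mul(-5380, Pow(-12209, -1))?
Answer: Rational(68241481, 12209) ≈ 5589.4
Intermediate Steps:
u = Rational(5380, 12209) (u = Mul(-5380, Rational(-1, 12209)) = Rational(5380, 12209) ≈ 0.44066)
Add(Add(-14409, Add(16339, 3659)), u) = Add(Add(-14409, Add(16339, 3659)), Rational(5380, 12209)) = Add(Add(-14409, 19998), Rational(5380, 12209)) = Add(5589, Rational(5380, 12209)) = Rational(68241481, 12209)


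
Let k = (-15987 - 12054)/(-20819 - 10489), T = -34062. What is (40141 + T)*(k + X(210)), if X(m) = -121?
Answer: -7619473311/10436 ≈ -7.3011e+5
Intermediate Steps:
k = 9347/10436 (k = -28041/(-31308) = -28041*(-1/31308) = 9347/10436 ≈ 0.89565)
(40141 + T)*(k + X(210)) = (40141 - 34062)*(9347/10436 - 121) = 6079*(-1253409/10436) = -7619473311/10436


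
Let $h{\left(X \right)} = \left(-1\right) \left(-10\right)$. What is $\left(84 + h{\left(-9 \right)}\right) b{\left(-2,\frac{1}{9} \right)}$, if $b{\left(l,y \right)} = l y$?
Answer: $- \frac{188}{9} \approx -20.889$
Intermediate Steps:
$h{\left(X \right)} = 10$
$\left(84 + h{\left(-9 \right)}\right) b{\left(-2,\frac{1}{9} \right)} = \left(84 + 10\right) \left(- \frac{2}{9}\right) = 94 \left(\left(-2\right) \frac{1}{9}\right) = 94 \left(- \frac{2}{9}\right) = - \frac{188}{9}$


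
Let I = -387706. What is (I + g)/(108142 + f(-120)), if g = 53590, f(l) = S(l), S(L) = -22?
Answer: -27843/9010 ≈ -3.0902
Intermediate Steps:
f(l) = -22
(I + g)/(108142 + f(-120)) = (-387706 + 53590)/(108142 - 22) = -334116/108120 = -334116*1/108120 = -27843/9010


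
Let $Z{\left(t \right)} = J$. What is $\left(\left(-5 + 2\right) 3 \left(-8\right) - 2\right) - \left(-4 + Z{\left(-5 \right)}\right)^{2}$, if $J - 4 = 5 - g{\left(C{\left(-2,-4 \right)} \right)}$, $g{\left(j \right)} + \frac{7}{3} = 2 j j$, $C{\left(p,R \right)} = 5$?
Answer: $- \frac{15754}{9} \approx -1750.4$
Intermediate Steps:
$g{\left(j \right)} = - \frac{7}{3} + 2 j^{2}$ ($g{\left(j \right)} = - \frac{7}{3} + 2 j j = - \frac{7}{3} + 2 j^{2}$)
$J = - \frac{116}{3}$ ($J = 4 + \left(5 - \left(- \frac{7}{3} + 2 \cdot 5^{2}\right)\right) = 4 + \left(5 - \left(- \frac{7}{3} + 2 \cdot 25\right)\right) = 4 + \left(5 - \left(- \frac{7}{3} + 50\right)\right) = 4 + \left(5 - \frac{143}{3}\right) = 4 - \frac{128}{3} = - \frac{116}{3} \approx -38.667$)
$Z{\left(t \right)} = - \frac{116}{3}$
$\left(\left(-5 + 2\right) 3 \left(-8\right) - 2\right) - \left(-4 + Z{\left(-5 \right)}\right)^{2} = \left(\left(-5 + 2\right) 3 \left(-8\right) - 2\right) - \left(-4 - \frac{116}{3}\right)^{2} = \left(\left(-3\right) 3 \left(-8\right) - 2\right) - \left(- \frac{128}{3}\right)^{2} = \left(\left(-9\right) \left(-8\right) - 2\right) - \frac{16384}{9} = \left(72 - 2\right) - \frac{16384}{9} = 70 - \frac{16384}{9} = - \frac{15754}{9}$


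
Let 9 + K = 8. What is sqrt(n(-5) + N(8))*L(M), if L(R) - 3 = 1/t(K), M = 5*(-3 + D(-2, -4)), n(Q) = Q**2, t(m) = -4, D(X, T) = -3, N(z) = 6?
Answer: 11*sqrt(31)/4 ≈ 15.311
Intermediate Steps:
K = -1 (K = -9 + 8 = -1)
M = -30 (M = 5*(-3 - 3) = 5*(-6) = -30)
L(R) = 11/4 (L(R) = 3 + 1/(-4) = 3 - 1/4 = 11/4)
sqrt(n(-5) + N(8))*L(M) = sqrt((-5)**2 + 6)*(11/4) = sqrt(25 + 6)*(11/4) = sqrt(31)*(11/4) = 11*sqrt(31)/4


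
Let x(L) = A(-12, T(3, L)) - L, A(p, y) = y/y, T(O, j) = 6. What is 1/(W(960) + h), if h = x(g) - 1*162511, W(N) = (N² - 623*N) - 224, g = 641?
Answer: 1/160145 ≈ 6.2443e-6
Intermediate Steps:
W(N) = -224 + N² - 623*N
A(p, y) = 1
x(L) = 1 - L
h = -163151 (h = (1 - 1*641) - 1*162511 = (1 - 641) - 162511 = -640 - 162511 = -163151)
1/(W(960) + h) = 1/((-224 + 960² - 623*960) - 163151) = 1/((-224 + 921600 - 598080) - 163151) = 1/(323296 - 163151) = 1/160145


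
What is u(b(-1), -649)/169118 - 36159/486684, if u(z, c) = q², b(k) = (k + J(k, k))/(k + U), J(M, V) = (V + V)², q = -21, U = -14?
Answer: -983418353/13717837452 ≈ -0.071689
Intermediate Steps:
J(M, V) = 4*V² (J(M, V) = (2*V)² = 4*V²)
b(k) = (k + 4*k²)/(-14 + k) (b(k) = (k + 4*k²)/(k - 14) = (k + 4*k²)/(-14 + k))
u(z, c) = 441 (u(z, c) = (-21)² = 441)
u(b(-1), -649)/169118 - 36159/486684 = 441/169118 - 36159/486684 = 441*(1/169118) - 36159*1/486684 = 441/169118 - 12053/162228 = -983418353/13717837452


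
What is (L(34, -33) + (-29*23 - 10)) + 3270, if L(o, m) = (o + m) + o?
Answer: 2628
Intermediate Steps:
L(o, m) = m + 2*o (L(o, m) = (m + o) + o = m + 2*o)
(L(34, -33) + (-29*23 - 10)) + 3270 = ((-33 + 2*34) + (-29*23 - 10)) + 3270 = ((-33 + 68) + (-667 - 10)) + 3270 = (35 - 677) + 3270 = -642 + 3270 = 2628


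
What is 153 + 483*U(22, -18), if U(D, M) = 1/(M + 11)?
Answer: 84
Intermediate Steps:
U(D, M) = 1/(11 + M)
153 + 483*U(22, -18) = 153 + 483/(11 - 18) = 153 + 483/(-7) = 153 + 483*(-⅐) = 153 - 69 = 84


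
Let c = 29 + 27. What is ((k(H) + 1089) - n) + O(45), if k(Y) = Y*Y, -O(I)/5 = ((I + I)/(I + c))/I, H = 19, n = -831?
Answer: 230371/101 ≈ 2280.9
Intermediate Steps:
c = 56
O(I) = -10/(56 + I) (O(I) = -5*(I + I)/(I + 56)/I = -5*(2*I)/(56 + I)/I = -5*2*I/(56 + I)/I = -10/(56 + I))
k(Y) = Y²
((k(H) + 1089) - n) + O(45) = ((19² + 1089) - 1*(-831)) - 10/(56 + 45) = ((361 + 1089) + 831) - 10/101 = (1450 + 831) - 10*1/101 = 2281 - 10/101 = 230371/101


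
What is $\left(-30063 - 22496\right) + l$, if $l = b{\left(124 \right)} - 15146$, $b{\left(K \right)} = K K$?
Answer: $-52329$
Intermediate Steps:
$b{\left(K \right)} = K^{2}$
$l = 230$ ($l = 124^{2} - 15146 = 15376 - 15146 = 230$)
$\left(-30063 - 22496\right) + l = \left(-30063 - 22496\right) + 230 = -52559 + 230 = -52329$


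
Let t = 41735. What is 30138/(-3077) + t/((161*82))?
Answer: -269463281/40622554 ≈ -6.6333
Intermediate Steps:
30138/(-3077) + t/((161*82)) = 30138/(-3077) + 41735/((161*82)) = 30138*(-1/3077) + 41735/13202 = -30138/3077 + 41735*(1/13202) = -30138/3077 + 41735/13202 = -269463281/40622554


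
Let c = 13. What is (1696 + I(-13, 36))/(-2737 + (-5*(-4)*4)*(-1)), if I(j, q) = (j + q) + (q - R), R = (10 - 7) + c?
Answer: -1739/2817 ≈ -0.61732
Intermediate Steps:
R = 16 (R = (10 - 7) + 13 = 3 + 13 = 16)
I(j, q) = -16 + j + 2*q (I(j, q) = (j + q) + (q - 1*16) = (j + q) + (q - 16) = (j + q) + (-16 + q) = -16 + j + 2*q)
(1696 + I(-13, 36))/(-2737 + (-5*(-4)*4)*(-1)) = (1696 + (-16 - 13 + 2*36))/(-2737 + (-5*(-4)*4)*(-1)) = (1696 + (-16 - 13 + 72))/(-2737 + (20*4)*(-1)) = (1696 + 43)/(-2737 + 80*(-1)) = 1739/(-2737 - 80) = 1739/(-2817) = 1739*(-1/2817) = -1739/2817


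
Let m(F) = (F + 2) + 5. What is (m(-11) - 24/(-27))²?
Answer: 784/81 ≈ 9.6790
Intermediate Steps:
m(F) = 7 + F (m(F) = (2 + F) + 5 = 7 + F)
(m(-11) - 24/(-27))² = ((7 - 11) - 24/(-27))² = (-4 - 24*(-1/27))² = (-4 + 8/9)² = (-28/9)² = 784/81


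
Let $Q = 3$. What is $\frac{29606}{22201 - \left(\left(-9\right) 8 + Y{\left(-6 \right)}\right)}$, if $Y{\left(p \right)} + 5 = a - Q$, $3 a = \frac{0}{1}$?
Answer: $\frac{29606}{22281} \approx 1.3288$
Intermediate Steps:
$a = 0$ ($a = \frac{0 \cdot 1^{-1}}{3} = \frac{0 \cdot 1}{3} = \frac{1}{3} \cdot 0 = 0$)
$Y{\left(p \right)} = -8$ ($Y{\left(p \right)} = -5 + \left(0 - 3\right) = -5 - 3 = -8$)
$\frac{29606}{22201 - \left(\left(-9\right) 8 + Y{\left(-6 \right)}\right)} = \frac{29606}{22201 - \left(\left(-9\right) 8 - 8\right)} = \frac{29606}{22201 - \left(-72 - 8\right)} = \frac{29606}{22201 - -80} = \frac{29606}{22201 + 80} = \frac{29606}{22281}$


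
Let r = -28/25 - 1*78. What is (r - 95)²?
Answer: 18948609/625 ≈ 30318.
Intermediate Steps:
r = -1978/25 (r = -28*1/25 - 78 = -28/25 - 78 = -1978/25 ≈ -79.120)
(r - 95)² = (-1978/25 - 95)² = (-4353/25)² = 18948609/625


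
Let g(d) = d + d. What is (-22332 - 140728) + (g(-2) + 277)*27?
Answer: -155689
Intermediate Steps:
g(d) = 2*d
(-22332 - 140728) + (g(-2) + 277)*27 = (-22332 - 140728) + (2*(-2) + 277)*27 = -163060 + (-4 + 277)*27 = -163060 + 273*27 = -163060 + 7371 = -155689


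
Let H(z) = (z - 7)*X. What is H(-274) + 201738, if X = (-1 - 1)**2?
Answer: 200614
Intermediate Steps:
X = 4 (X = (-2)**2 = 4)
H(z) = -28 + 4*z (H(z) = (z - 7)*4 = (-7 + z)*4 = -28 + 4*z)
H(-274) + 201738 = (-28 + 4*(-274)) + 201738 = (-28 - 1096) + 201738 = -1124 + 201738 = 200614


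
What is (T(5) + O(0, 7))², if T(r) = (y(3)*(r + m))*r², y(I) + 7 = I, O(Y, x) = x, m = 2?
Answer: 480249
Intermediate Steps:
y(I) = -7 + I
T(r) = r²*(-8 - 4*r) (T(r) = ((-7 + 3)*(r + 2))*r² = (-4*(2 + r))*r² = (-8 - 4*r)*r² = r²*(-8 - 4*r))
(T(5) + O(0, 7))² = (4*5²*(-2 - 1*5) + 7)² = (4*25*(-2 - 5) + 7)² = (4*25*(-7) + 7)² = (-700 + 7)² = (-693)² = 480249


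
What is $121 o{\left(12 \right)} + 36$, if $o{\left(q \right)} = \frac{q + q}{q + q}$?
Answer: $157$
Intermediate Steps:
$o{\left(q \right)} = 1$ ($o{\left(q \right)} = \frac{2 q}{2 q} = 2 q \frac{1}{2 q} = 1$)
$121 o{\left(12 \right)} + 36 = 121 \cdot 1 + 36 = 121 + 36 = 157$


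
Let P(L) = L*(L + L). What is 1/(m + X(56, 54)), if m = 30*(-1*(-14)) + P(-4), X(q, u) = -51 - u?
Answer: 1/347 ≈ 0.0028818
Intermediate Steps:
P(L) = 2*L² (P(L) = L*(2*L) = 2*L²)
m = 452 (m = 30*(-1*(-14)) + 2*(-4)² = 30*14 + 2*16 = 420 + 32 = 452)
1/(m + X(56, 54)) = 1/(452 + (-51 - 1*54)) = 1/(452 + (-51 - 54)) = 1/(452 - 105) = 1/347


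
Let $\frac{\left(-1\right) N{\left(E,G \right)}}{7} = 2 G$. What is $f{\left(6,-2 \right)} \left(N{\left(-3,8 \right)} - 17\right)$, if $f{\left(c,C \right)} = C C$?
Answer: $-516$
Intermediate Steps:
$f{\left(c,C \right)} = C^{2}$
$N{\left(E,G \right)} = - 14 G$ ($N{\left(E,G \right)} = - 7 \cdot 2 G = - 14 G$)
$f{\left(6,-2 \right)} \left(N{\left(-3,8 \right)} - 17\right) = \left(-2\right)^{2} \left(\left(-14\right) 8 - 17\right) = 4 \left(-112 - 17\right) = 4 \left(-129\right) = -516$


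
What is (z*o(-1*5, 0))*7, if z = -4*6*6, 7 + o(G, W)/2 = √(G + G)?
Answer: 14112 - 2016*I*√10 ≈ 14112.0 - 6375.1*I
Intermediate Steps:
o(G, W) = -14 + 2*√2*√G (o(G, W) = -14 + 2*√(G + G) = -14 + 2*√(2*G) = -14 + 2*(√2*√G) = -14 + 2*√2*√G)
z = -144 (z = -24*6 = -144)
(z*o(-1*5, 0))*7 = -144*(-14 + 2*√2*√(-1*5))*7 = -144*(-14 + 2*√2*√(-5))*7 = -144*(-14 + 2*√2*(I*√5))*7 = -144*(-14 + 2*I*√10)*7 = (2016 - 288*I*√10)*7 = 14112 - 2016*I*√10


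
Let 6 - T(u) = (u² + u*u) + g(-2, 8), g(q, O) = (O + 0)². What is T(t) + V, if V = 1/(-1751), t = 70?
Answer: -17261359/1751 ≈ -9858.0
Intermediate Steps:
g(q, O) = O²
T(u) = -58 - 2*u² (T(u) = 6 - ((u² + u*u) + 8²) = 6 - ((u² + u²) + 64) = 6 - (2*u² + 64) = 6 - (64 + 2*u²) = 6 + (-64 - 2*u²) = -58 - 2*u²)
V = -1/1751 ≈ -0.00057110
T(t) + V = (-58 - 2*70²) - 1/1751 = (-58 - 2*4900) - 1/1751 = (-58 - 9800) - 1/1751 = -9858 - 1/1751 = -17261359/1751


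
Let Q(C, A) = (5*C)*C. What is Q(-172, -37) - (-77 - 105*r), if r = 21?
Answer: 150202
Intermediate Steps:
Q(C, A) = 5*C**2
Q(-172, -37) - (-77 - 105*r) = 5*(-172)**2 - (-77 - 105*21) = 5*29584 - (-77 - 2205) = 147920 - 1*(-2282) = 147920 + 2282 = 150202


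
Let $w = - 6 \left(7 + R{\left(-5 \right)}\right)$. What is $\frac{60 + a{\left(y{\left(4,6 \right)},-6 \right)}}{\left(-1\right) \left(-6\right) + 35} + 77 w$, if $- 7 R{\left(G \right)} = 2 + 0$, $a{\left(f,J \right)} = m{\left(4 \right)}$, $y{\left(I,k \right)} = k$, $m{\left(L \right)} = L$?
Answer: $- \frac{127118}{41} \approx -3100.4$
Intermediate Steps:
$a{\left(f,J \right)} = 4$
$R{\left(G \right)} = - \frac{2}{7}$ ($R{\left(G \right)} = - \frac{2 + 0}{7} = \left(- \frac{1}{7}\right) 2 = - \frac{2}{7}$)
$w = - \frac{282}{7}$ ($w = - 6 \left(7 - \frac{2}{7}\right) = \left(-6\right) \frac{47}{7} = - \frac{282}{7} \approx -40.286$)
$\frac{60 + a{\left(y{\left(4,6 \right)},-6 \right)}}{\left(-1\right) \left(-6\right) + 35} + 77 w = \frac{60 + 4}{\left(-1\right) \left(-6\right) + 35} + 77 \left(- \frac{282}{7}\right) = \frac{64}{6 + 35} - 3102 = \frac{64}{41} - 3102 = - \frac{127118}{41}$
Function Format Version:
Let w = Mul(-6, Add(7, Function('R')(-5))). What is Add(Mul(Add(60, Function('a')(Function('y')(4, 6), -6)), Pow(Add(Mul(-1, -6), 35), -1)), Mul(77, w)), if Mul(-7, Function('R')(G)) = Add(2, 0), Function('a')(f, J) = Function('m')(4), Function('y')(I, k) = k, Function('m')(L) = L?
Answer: Rational(-127118, 41) ≈ -3100.4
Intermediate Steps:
Function('a')(f, J) = 4
Function('R')(G) = Rational(-2, 7) (Function('R')(G) = Mul(Rational(-1, 7), Add(2, 0)) = Mul(Rational(-1, 7), 2) = Rational(-2, 7))
w = Rational(-282, 7) (w = Mul(-6, Add(7, Rational(-2, 7))) = Mul(-6, Rational(47, 7)) = Rational(-282, 7) ≈ -40.286)
Add(Mul(Add(60, Function('a')(Function('y')(4, 6), -6)), Pow(Add(Mul(-1, -6), 35), -1)), Mul(77, w)) = Add(Mul(Add(60, 4), Pow(Add(Mul(-1, -6), 35), -1)), Mul(77, Rational(-282, 7))) = Add(Mul(64, Pow(Add(6, 35), -1)), -3102) = Add(Mul(64, Pow(41, -1)), -3102) = Add(Mul(64, Rational(1, 41)), -3102) = Add(Rational(64, 41), -3102) = Rational(-127118, 41)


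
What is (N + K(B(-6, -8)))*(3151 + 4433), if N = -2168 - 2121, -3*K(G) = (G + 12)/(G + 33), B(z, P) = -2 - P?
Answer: -422876256/13 ≈ -3.2529e+7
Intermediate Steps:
K(G) = -(12 + G)/(3*(33 + G)) (K(G) = -(G + 12)/(3*(G + 33)) = -(12 + G)/(3*(33 + G)))
N = -4289
(N + K(B(-6, -8)))*(3151 + 4433) = (-4289 + (-12 - (-2 - 1*(-8)))/(3*(33 + (-2 - 1*(-8)))))*(3151 + 4433) = (-4289 + (-12 - (-2 + 8))/(3*(33 + (-2 + 8))))*7584 = (-4289 + (-12 - 1*6)/(3*(33 + 6)))*7584 = (-4289 + (1/3)*(-12 - 6)/39)*7584 = (-4289 + (1/3)*(1/39)*(-18))*7584 = (-4289 - 2/13)*7584 = -55759/13*7584 = -422876256/13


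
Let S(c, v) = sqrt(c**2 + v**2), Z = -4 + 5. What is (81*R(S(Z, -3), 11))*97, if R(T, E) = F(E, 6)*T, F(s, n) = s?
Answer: 86427*sqrt(10) ≈ 2.7331e+5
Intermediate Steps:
Z = 1
R(T, E) = E*T
(81*R(S(Z, -3), 11))*97 = (81*(11*sqrt(1**2 + (-3)**2)))*97 = (81*(11*sqrt(1 + 9)))*97 = (81*(11*sqrt(10)))*97 = (891*sqrt(10))*97 = 86427*sqrt(10)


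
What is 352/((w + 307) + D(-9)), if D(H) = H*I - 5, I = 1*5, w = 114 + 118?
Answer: 352/489 ≈ 0.71984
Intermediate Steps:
w = 232
I = 5
D(H) = -5 + 5*H (D(H) = H*5 - 5 = 5*H - 5 = -5 + 5*H)
352/((w + 307) + D(-9)) = 352/((232 + 307) + (-5 + 5*(-9))) = 352/(539 + (-5 - 45)) = 352/(539 - 50) = 352/489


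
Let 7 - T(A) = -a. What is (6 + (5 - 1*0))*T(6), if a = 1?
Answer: 88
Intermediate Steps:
T(A) = 8 (T(A) = 7 - (-1) = 7 - 1*(-1) = 7 + 1 = 8)
(6 + (5 - 1*0))*T(6) = (6 + (5 - 1*0))*8 = (6 + (5 + 0))*8 = (6 + 5)*8 = 11*8 = 88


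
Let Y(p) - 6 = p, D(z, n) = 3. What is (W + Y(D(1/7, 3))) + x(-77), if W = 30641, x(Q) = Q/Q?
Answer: 30651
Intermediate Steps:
Y(p) = 6 + p
x(Q) = 1
(W + Y(D(1/7, 3))) + x(-77) = (30641 + (6 + 3)) + 1 = (30641 + 9) + 1 = 30650 + 1 = 30651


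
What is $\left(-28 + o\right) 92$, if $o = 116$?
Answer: $8096$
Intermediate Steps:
$\left(-28 + o\right) 92 = \left(-28 + 116\right) 92 = 88 \cdot 92 = 8096$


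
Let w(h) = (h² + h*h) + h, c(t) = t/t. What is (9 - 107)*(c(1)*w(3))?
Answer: -2058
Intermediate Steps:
c(t) = 1
w(h) = h + 2*h² (w(h) = (h² + h²) + h = 2*h² + h = h + 2*h²)
(9 - 107)*(c(1)*w(3)) = (9 - 107)*(1*(3*(1 + 2*3))) = -98*3*(1 + 6) = -98*3*7 = -98*21 = -2058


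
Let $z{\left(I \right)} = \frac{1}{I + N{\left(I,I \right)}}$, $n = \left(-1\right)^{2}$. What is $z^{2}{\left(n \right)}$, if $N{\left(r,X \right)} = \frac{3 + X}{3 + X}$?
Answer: $\frac{1}{4} \approx 0.25$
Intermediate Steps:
$n = 1$
$N{\left(r,X \right)} = 1$
$z{\left(I \right)} = \frac{1}{1 + I}$ ($z{\left(I \right)} = \frac{1}{I + 1} = \frac{1}{1 + I}$)
$z^{2}{\left(n \right)} = \left(\frac{1}{1 + 1}\right)^{2} = \left(\frac{1}{2}\right)^{2} = \frac{1}{4}$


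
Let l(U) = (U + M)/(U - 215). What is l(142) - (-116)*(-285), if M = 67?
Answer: -2413589/73 ≈ -33063.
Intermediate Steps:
l(U) = (67 + U)/(-215 + U) (l(U) = (U + 67)/(U - 215) = (67 + U)/(-215 + U))
l(142) - (-116)*(-285) = (67 + 142)/(-215 + 142) - (-116)*(-285) = 209/(-73) - 1*33060 = -1/73*209 - 33060 = -209/73 - 33060 = -2413589/73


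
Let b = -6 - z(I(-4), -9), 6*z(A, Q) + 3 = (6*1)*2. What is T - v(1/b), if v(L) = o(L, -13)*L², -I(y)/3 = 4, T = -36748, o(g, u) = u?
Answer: -8268248/225 ≈ -36748.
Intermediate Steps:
I(y) = -12 (I(y) = -3*4 = -12)
z(A, Q) = 3/2 (z(A, Q) = -½ + ((6*1)*2)/6 = -½ + (6*2)/6 = -½ + (⅙)*12 = -½ + 2 = 3/2)
b = -15/2 (b = -6 - 1*3/2 = -6 - 3/2 = -15/2 ≈ -7.5000)
v(L) = -13*L²
T - v(1/b) = -36748 - (-13)*(1/(-15/2))² = -36748 - (-13)*(-2/15)² = -36748 - (-13)*4/225 = -36748 - 1*(-52/225) = -36748 + 52/225 = -8268248/225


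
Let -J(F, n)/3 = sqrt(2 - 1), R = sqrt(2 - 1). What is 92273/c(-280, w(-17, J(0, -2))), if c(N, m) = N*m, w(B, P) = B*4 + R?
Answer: 92273/18760 ≈ 4.9186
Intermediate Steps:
R = 1 (R = sqrt(1) = 1)
J(F, n) = -3 (J(F, n) = -3*sqrt(2 - 1) = -3*sqrt(1) = -3*1 = -3)
w(B, P) = 1 + 4*B (w(B, P) = B*4 + 1 = 4*B + 1 = 1 + 4*B)
92273/c(-280, w(-17, J(0, -2))) = 92273/((-280*(1 + 4*(-17)))) = 92273/((-280*(1 - 68))) = 92273/((-280*(-67))) = 92273/18760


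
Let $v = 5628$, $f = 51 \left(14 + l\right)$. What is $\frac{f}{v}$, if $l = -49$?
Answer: $- \frac{85}{268} \approx -0.31716$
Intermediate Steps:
$f = -1785$ ($f = 51 \left(14 - 49\right) = 51 \left(-35\right) = -1785$)
$\frac{f}{v} = - \frac{1785}{5628} = \left(-1785\right) \frac{1}{5628} = - \frac{85}{268}$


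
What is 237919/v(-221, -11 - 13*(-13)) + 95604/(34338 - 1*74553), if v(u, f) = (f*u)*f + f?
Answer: -179001427243/73953856830 ≈ -2.4204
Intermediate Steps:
v(u, f) = f + u*f² (v(u, f) = u*f² + f = f + u*f²)
237919/v(-221, -11 - 13*(-13)) + 95604/(34338 - 1*74553) = 237919/(((-11 - 13*(-13))*(1 + (-11 - 13*(-13))*(-221)))) + 95604/(34338 - 1*74553) = 237919/(((-11 + 169)*(1 + (-11 + 169)*(-221)))) + 95604/(34338 - 74553) = 237919/((158*(1 + 158*(-221)))) + 95604/(-40215) = 237919/((158*(1 - 34918))) + 95604*(-1/40215) = 237919/((158*(-34917))) - 31868/13405 = 237919/(-5516886) - 31868/13405 = 237919*(-1/5516886) - 31868/13405 = -237919/5516886 - 31868/13405 = -179001427243/73953856830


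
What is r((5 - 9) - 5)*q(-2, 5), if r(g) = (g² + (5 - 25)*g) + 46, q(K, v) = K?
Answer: -614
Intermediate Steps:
r(g) = 46 + g² - 20*g (r(g) = (g² - 20*g) + 46 = 46 + g² - 20*g)
r((5 - 9) - 5)*q(-2, 5) = (46 + ((5 - 9) - 5)² - 20*((5 - 9) - 5))*(-2) = (46 + (-4 - 5)² - 20*(-4 - 5))*(-2) = (46 + (-9)² - 20*(-9))*(-2) = (46 + 81 + 180)*(-2) = 307*(-2) = -614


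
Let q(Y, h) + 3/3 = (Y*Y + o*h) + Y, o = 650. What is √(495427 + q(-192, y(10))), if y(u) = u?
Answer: √538598 ≈ 733.89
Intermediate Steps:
q(Y, h) = -1 + Y + Y² + 650*h (q(Y, h) = -1 + ((Y*Y + 650*h) + Y) = -1 + ((Y² + 650*h) + Y) = -1 + (Y + Y² + 650*h) = -1 + Y + Y² + 650*h)
√(495427 + q(-192, y(10))) = √(495427 + (-1 - 192 + (-192)² + 650*10)) = √(495427 + (-1 - 192 + 36864 + 6500)) = √(495427 + 43171) = √538598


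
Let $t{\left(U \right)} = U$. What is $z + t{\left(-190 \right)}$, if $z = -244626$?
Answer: $-244816$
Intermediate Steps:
$z + t{\left(-190 \right)} = -244626 - 190 = -244816$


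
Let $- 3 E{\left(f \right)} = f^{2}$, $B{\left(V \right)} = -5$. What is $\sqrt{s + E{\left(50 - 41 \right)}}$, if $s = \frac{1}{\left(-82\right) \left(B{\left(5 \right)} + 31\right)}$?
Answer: $\frac{i \sqrt{30682145}}{1066} \approx 5.1962 i$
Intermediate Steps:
$s = - \frac{1}{2132}$ ($s = \frac{1}{\left(-82\right) \left(-5 + 31\right)} = \frac{1}{\left(-82\right) 26} = \frac{1}{-2132} = - \frac{1}{2132} \approx -0.00046904$)
$E{\left(f \right)} = - \frac{f^{2}}{3}$
$\sqrt{s + E{\left(50 - 41 \right)}} = \sqrt{- \frac{1}{2132} - \frac{\left(50 - 41\right)^{2}}{3}} = \sqrt{- \frac{1}{2132} - \frac{9^{2}}{3}} = \sqrt{- \frac{1}{2132} - 27} = \sqrt{- \frac{57565}{2132}} = \frac{i \sqrt{30682145}}{1066}$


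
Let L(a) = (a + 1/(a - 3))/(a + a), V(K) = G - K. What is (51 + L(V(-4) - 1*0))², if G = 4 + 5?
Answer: 179318881/67600 ≈ 2652.6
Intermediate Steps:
G = 9
V(K) = 9 - K
L(a) = (a + 1/(-3 + a))/(2*a) (L(a) = (a + 1/(-3 + a))/((2*a)) = (a + 1/(-3 + a))*(1/(2*a)) = (a + 1/(-3 + a))/(2*a))
(51 + L(V(-4) - 1*0))² = (51 + (1 + ((9 - 1*(-4)) - 1*0)² - 3*((9 - 1*(-4)) - 1*0))/(2*((9 - 1*(-4)) - 1*0)*(-3 + ((9 - 1*(-4)) - 1*0))))² = (51 + (1 + ((9 + 4) + 0)² - 3*((9 + 4) + 0))/(2*((9 + 4) + 0)*(-3 + ((9 + 4) + 0))))² = (51 + (1 + (13 + 0)² - 3*(13 + 0))/(2*(13 + 0)*(-3 + (13 + 0))))² = (51 + (½)*(1 + 13² - 3*13)/(13*(-3 + 13)))² = (51 + (½)*(1/13)*(1 + 169 - 39)/10)² = (51 + (½)*(1/13)*(⅒)*131)² = (51 + 131/260)² = (13391/260)² = 179318881/67600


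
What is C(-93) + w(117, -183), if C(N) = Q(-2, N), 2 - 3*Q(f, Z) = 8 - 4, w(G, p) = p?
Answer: -551/3 ≈ -183.67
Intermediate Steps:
Q(f, Z) = -⅔ (Q(f, Z) = ⅔ - (8 - 4)/3 = ⅔ - ⅓*4 = ⅔ - 4/3 = -⅔)
C(N) = -⅔
C(-93) + w(117, -183) = -⅔ - 183 = -551/3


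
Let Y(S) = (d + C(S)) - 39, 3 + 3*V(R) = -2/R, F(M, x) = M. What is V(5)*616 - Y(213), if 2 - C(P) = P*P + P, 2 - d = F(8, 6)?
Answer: 673903/15 ≈ 44927.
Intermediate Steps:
d = -6 (d = 2 - 1*8 = 2 - 8 = -6)
C(P) = 2 - P - P**2 (C(P) = 2 - (P*P + P) = 2 - (P**2 + P) = 2 - (P + P**2) = 2 + (-P - P**2) = 2 - P - P**2)
V(R) = -1 - 2/(3*R) (V(R) = -1 + (-2/R)/3 = -1 - 2/(3*R))
Y(S) = -43 - S - S**2 (Y(S) = (-6 + (2 - S - S**2)) - 39 = (-4 - S - S**2) - 39 = -43 - S - S**2)
V(5)*616 - Y(213) = ((-2/3 - 1*5)/5)*616 - (-43 - 1*213 - 1*213**2) = ((-2/3 - 5)/5)*616 - (-43 - 213 - 1*45369) = ((1/5)*(-17/3))*616 - (-43 - 213 - 45369) = -17/15*616 - 1*(-45625) = -10472/15 + 45625 = 673903/15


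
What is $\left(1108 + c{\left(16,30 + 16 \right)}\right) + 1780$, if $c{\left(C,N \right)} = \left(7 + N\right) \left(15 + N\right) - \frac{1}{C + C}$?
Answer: $\frac{195871}{32} \approx 6121.0$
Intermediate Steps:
$c{\left(C,N \right)} = - \frac{1}{2 C} + \left(7 + N\right) \left(15 + N\right)$ ($c{\left(C,N \right)} = \left(7 + N\right) \left(15 + N\right) - \frac{1}{2 C} = - \frac{1}{2 C} + \left(7 + N\right) \left(15 + N\right)$)
$\left(1108 + c{\left(16,30 + 16 \right)}\right) + 1780 = \left(1108 + \left(105 + \left(30 + 16\right)^{2} + 22 \left(30 + 16\right) - \frac{1}{2 \cdot 16}\right)\right) + 1780 = \left(1108 + \left(105 + 46^{2} + 22 \cdot 46 - \frac{1}{32}\right)\right) + 1780 = \left(1108 + \left(105 + 2116 + 1012 - \frac{1}{32}\right)\right) + 1780 = \left(1108 + \frac{103455}{32}\right) + 1780 = \frac{138911}{32} + 1780 = \frac{195871}{32}$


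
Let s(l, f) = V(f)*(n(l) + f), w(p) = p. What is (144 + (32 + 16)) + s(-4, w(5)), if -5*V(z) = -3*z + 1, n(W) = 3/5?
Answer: 5192/25 ≈ 207.68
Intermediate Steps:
n(W) = ⅗ (n(W) = 3*(⅕) = ⅗)
V(z) = -⅕ + 3*z/5 (V(z) = -(-3*z + 1)/5 = -(1 - 3*z)/5 = -⅕ + 3*z/5)
s(l, f) = (-⅕ + 3*f/5)*(⅗ + f)
(144 + (32 + 16)) + s(-4, w(5)) = (144 + (32 + 16)) + (-1 + 3*5)*(3 + 5*5)/25 = (144 + 48) + (-1 + 15)*(3 + 25)/25 = 192 + (1/25)*14*28 = 192 + 392/25 = 5192/25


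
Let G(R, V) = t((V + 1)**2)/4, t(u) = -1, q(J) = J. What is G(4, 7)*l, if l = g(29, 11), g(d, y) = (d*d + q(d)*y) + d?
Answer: -1189/4 ≈ -297.25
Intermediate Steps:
g(d, y) = d + d**2 + d*y (g(d, y) = (d*d + d*y) + d = (d**2 + d*y) + d = d + d**2 + d*y)
G(R, V) = -1/4
l = 1189 (l = 29*(1 + 29 + 11) = 29*41 = 1189)
G(4, 7)*l = -1/4*1189 = -1189/4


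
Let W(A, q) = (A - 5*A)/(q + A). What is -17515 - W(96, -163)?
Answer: -1173889/67 ≈ -17521.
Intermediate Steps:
W(A, q) = -4*A/(A + q) (W(A, q) = (-4*A)/(A + q) = -4*A/(A + q))
-17515 - W(96, -163) = -17515 - (-4)*96/(96 - 163) = -17515 - (-4)*96/(-67) = -17515 - (-4)*96*(-1)/67 = -17515 - 1*384/67 = -17515 - 384/67 = -1173889/67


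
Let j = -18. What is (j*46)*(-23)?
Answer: 19044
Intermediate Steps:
(j*46)*(-23) = -18*46*(-23) = -828*(-23) = 19044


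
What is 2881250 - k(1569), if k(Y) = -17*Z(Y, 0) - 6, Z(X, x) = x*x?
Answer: 2881256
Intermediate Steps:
Z(X, x) = x²
k(Y) = -6 (k(Y) = -17*0² - 6 = -17*0 - 6 = 0 - 6 = -6)
2881250 - k(1569) = 2881250 - 1*(-6) = 2881250 + 6 = 2881256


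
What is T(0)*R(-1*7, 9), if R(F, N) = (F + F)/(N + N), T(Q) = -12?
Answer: 28/3 ≈ 9.3333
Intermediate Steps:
R(F, N) = F/N (R(F, N) = (2*F)/((2*N)) = (2*F)*(1/(2*N)) = F/N)
T(0)*R(-1*7, 9) = -12*(-1*7)/9 = -(-84)/9 = -12*(-7/9) = 28/3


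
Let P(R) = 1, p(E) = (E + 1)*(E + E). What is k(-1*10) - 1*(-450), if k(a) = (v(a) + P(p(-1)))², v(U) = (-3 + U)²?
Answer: 29350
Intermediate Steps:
p(E) = 2*E*(1 + E) (p(E) = (1 + E)*(2*E) = 2*E*(1 + E))
k(a) = (1 + (-3 + a)²)² (k(a) = ((-3 + a)² + 1)² = (1 + (-3 + a)²)²)
k(-1*10) - 1*(-450) = (1 + (-3 - 1*10)²)² - 1*(-450) = (1 + (-3 - 10)²)² + 450 = (1 + (-13)²)² + 450 = (1 + 169)² + 450 = 170² + 450 = 28900 + 450 = 29350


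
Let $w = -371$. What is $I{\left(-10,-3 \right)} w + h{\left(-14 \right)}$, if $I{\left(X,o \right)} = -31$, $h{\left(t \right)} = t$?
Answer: $11487$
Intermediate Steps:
$I{\left(-10,-3 \right)} w + h{\left(-14 \right)} = \left(-31\right) \left(-371\right) - 14 = 11501 - 14 = 11487$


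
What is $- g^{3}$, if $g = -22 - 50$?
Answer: $373248$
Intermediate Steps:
$g = -72$
$- g^{3} = - \left(-72\right)^{3} = \left(-1\right) \left(-373248\right) = 373248$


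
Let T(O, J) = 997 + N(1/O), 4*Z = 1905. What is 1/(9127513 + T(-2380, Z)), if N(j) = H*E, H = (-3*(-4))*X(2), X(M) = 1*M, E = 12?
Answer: 1/9128798 ≈ 1.0954e-7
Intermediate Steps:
X(M) = M
Z = 1905/4 (Z = (¼)*1905 = 1905/4 ≈ 476.25)
H = 24 (H = -3*(-4)*2 = 12*2 = 24)
N(j) = 288 (N(j) = 24*12 = 288)
T(O, J) = 1285 (T(O, J) = 997 + 288 = 1285)
1/(9127513 + T(-2380, Z)) = 1/(9127513 + 1285) = 1/9128798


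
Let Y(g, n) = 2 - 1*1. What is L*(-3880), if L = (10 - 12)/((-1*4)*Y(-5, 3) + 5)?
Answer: 7760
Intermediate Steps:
Y(g, n) = 1 (Y(g, n) = 2 - 1 = 1)
L = -2 (L = (10 - 12)/(-1*4*1 + 5) = -2/(-4*1 + 5) = -2/(-4 + 5) = -2/1 = -2*1 = -2)
L*(-3880) = -2*(-3880) = 7760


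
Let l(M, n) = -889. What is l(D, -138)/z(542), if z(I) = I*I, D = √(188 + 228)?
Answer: -889/293764 ≈ -0.0030262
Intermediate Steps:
D = 4*√26 (D = √416 = 4*√26 ≈ 20.396)
z(I) = I²
l(D, -138)/z(542) = -889/(542²) = -889/293764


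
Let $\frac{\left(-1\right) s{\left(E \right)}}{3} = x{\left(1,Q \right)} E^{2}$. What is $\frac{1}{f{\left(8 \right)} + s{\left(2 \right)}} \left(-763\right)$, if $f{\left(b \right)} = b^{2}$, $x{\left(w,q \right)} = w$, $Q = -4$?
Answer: $- \frac{763}{52} \approx -14.673$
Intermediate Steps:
$s{\left(E \right)} = - 3 E^{2}$ ($s{\left(E \right)} = - 3 \cdot 1 E^{2} = - 3 E^{2}$)
$\frac{1}{f{\left(8 \right)} + s{\left(2 \right)}} \left(-763\right) = \frac{1}{8^{2} - 3 \cdot 2^{2}} \left(-763\right) = \frac{1}{64 - 12} \left(-763\right) = \frac{1}{52} \left(-763\right) = - \frac{763}{52}$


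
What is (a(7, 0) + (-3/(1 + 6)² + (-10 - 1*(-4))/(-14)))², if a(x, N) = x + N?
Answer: 130321/2401 ≈ 54.278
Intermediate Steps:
a(x, N) = N + x
(a(7, 0) + (-3/(1 + 6)² + (-10 - 1*(-4))/(-14)))² = ((0 + 7) + (-3/(1 + 6)² + (-10 - 1*(-4))/(-14)))² = (7 + (-3/(7²) + (-10 + 4)*(-1/14)))² = (7 + (-3/49 - 6*(-1/14)))² = (7 + (-3*1/49 + 3/7))² = (7 + (-3/49 + 3/7))² = (7 + 18/49)² = (361/49)² = 130321/2401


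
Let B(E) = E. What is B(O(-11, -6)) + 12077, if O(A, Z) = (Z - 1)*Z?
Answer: 12119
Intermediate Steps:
O(A, Z) = Z*(-1 + Z) (O(A, Z) = (-1 + Z)*Z = Z*(-1 + Z))
B(O(-11, -6)) + 12077 = -6*(-1 - 6) + 12077 = -6*(-7) + 12077 = 42 + 12077 = 12119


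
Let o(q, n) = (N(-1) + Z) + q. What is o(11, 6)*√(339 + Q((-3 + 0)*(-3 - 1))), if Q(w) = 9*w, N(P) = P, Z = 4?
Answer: 14*√447 ≈ 295.99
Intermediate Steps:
o(q, n) = 3 + q (o(q, n) = (-1 + 4) + q = 3 + q)
o(11, 6)*√(339 + Q((-3 + 0)*(-3 - 1))) = (3 + 11)*√(339 + 9*((-3 + 0)*(-3 - 1))) = 14*√(339 + 9*(-3*(-4))) = 14*√(339 + 9*12) = 14*√(339 + 108) = 14*√447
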